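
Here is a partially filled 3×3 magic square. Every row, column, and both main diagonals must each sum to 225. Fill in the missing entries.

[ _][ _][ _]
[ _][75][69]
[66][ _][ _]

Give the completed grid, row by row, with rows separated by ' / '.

Row 2 must total 225; the given cells sum to 144, so (2,1) = 81.
Column 1 needs 225; the known cells sum to 147, so (1,1) = 78.
Using main diagonal: 78 + 75 + ? → (3,3) = 225 − 153 = 72.
Using anti-diagonal: 75 + 66 + ? → (1,3) = 225 − 141 = 84.
Row 1: 78 + 84 + ? = 225, so (1,2) = 63.
From row 3, 225 − (66 + 72) gives (3,2) = 87.

78 63 84 / 81 75 69 / 66 87 72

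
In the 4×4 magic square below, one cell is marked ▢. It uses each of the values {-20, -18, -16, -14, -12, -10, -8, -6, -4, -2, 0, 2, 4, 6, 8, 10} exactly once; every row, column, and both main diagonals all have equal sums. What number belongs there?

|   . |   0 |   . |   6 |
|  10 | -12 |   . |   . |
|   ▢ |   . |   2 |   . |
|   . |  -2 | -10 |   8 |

4

The 16 entries sum to -80, so each line sums to -80/4 = -20.
Using row 4: -2 + (-10) + 8 + ? → (4,1) = -20 − (-4) = -16.
Column 2 must total -20; the given cells sum to -14, so (3,2) = -6.
From main diagonal, -20 − (-12 + 2 + 8) gives (1,1) = -18.
Anti-diagonal: 6 + (-6) + (-16) + ? = -20, so (2,3) = -4.
Row 1 needs -20; the known cells sum to -12, so (1,3) = -8.
Using row 2: 10 + (-12) + (-4) + ? → (2,4) = -20 − (-6) = -14.
Column 1: -18 + 10 + (-16) + ? = -20, so (3,1) = 4.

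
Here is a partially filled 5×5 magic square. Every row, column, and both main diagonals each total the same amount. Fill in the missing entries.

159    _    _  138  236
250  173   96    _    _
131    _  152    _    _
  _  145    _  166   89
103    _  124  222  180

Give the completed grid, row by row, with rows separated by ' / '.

Main diagonal is already complete: 159 + 173 + 152 + 166 + 180 = 830, so that is the magic constant.
The remaining cell in row 5 is (5,2) = 830 − 629 = 201.
The remaining cell in column 1 is (4,1) = 830 − 643 = 187.
From anti-diagonal, 830 − (236 + 152 + 145 + 103) gives (2,4) = 194.
From row 2, 830 − (250 + 173 + 96 + 194) gives (2,5) = 117.
Row 4 needs 830; the known cells sum to 587, so (4,3) = 243.
Column 3 must total 830; the given cells sum to 615, so (1,3) = 215.
The remaining cell in column 4 is (3,4) = 830 − 720 = 110.
The remaining cell in column 5 is (3,5) = 830 − 622 = 208.
The remaining cell in row 1 is (1,2) = 830 − 748 = 82.
Row 3 needs 830; the known cells sum to 601, so (3,2) = 229.

159 82 215 138 236 / 250 173 96 194 117 / 131 229 152 110 208 / 187 145 243 166 89 / 103 201 124 222 180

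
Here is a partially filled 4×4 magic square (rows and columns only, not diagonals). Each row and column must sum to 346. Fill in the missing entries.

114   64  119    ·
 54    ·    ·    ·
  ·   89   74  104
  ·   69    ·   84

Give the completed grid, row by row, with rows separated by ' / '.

From row 1, 346 − (114 + 64 + 119) gives (1,4) = 49.
Row 3 must total 346; the given cells sum to 267, so (3,1) = 79.
From column 1, 346 − (114 + 54 + 79) gives (4,1) = 99.
Using column 2: 64 + 89 + 69 + ? → (2,2) = 346 − 222 = 124.
The remaining cell in column 4 is (2,4) = 346 − 237 = 109.
Row 2 must total 346; the given cells sum to 287, so (2,3) = 59.
Row 4 must total 346; the given cells sum to 252, so (4,3) = 94.

114 64 119 49 / 54 124 59 109 / 79 89 74 104 / 99 69 94 84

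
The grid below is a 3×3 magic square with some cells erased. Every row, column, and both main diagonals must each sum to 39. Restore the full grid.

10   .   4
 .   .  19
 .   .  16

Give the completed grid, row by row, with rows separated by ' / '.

10 25 4 / 7 13 19 / 22 1 16

Row 1 must total 39; the given cells sum to 14, so (1,2) = 25.
Using main diagonal: 10 + 16 + ? → (2,2) = 39 − 26 = 13.
Using anti-diagonal: 4 + 13 + ? → (3,1) = 39 − 17 = 22.
From row 2, 39 − (13 + 19) gives (2,1) = 7.
Row 3 needs 39; the known cells sum to 38, so (3,2) = 1.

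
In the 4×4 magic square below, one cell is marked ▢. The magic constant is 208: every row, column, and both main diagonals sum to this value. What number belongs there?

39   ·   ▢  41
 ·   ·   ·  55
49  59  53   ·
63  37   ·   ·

67

Row 3 needs 208; the known cells sum to 161, so (3,4) = 47.
Column 1 must total 208; the given cells sum to 151, so (2,1) = 57.
Column 4 needs 208; the known cells sum to 143, so (4,4) = 65.
Main diagonal must total 208; the given cells sum to 157, so (2,2) = 51.
From anti-diagonal, 208 − (41 + 59 + 63) gives (2,3) = 45.
Row 4: 63 + 37 + 65 + ? = 208, so (4,3) = 43.
Column 2 must total 208; the given cells sum to 147, so (1,2) = 61.
Column 3 needs 208; the known cells sum to 141, so (1,3) = 67.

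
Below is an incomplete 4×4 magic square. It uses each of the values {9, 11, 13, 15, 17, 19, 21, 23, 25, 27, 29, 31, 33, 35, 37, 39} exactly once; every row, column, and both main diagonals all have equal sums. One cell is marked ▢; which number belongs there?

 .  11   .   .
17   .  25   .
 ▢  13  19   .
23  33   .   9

The 16 entries sum to 384, so each line sums to 384/4 = 96.
From row 4, 96 − (23 + 33 + 9) gives (4,3) = 31.
The remaining cell in column 2 is (2,2) = 96 − 57 = 39.
Using column 3: 25 + 19 + 31 + ? → (1,3) = 96 − 75 = 21.
Main diagonal needs 96; the known cells sum to 67, so (1,1) = 29.
Anti-diagonal: 25 + 13 + 23 + ? = 96, so (1,4) = 35.
Row 2: 17 + 39 + 25 + ? = 96, so (2,4) = 15.
The remaining cell in column 1 is (3,1) = 96 − 69 = 27.

27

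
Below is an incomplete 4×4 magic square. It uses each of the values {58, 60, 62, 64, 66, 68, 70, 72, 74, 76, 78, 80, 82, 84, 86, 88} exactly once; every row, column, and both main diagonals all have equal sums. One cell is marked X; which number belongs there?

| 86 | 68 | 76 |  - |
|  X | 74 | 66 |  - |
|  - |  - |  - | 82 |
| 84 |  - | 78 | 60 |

64

The 16 entries sum to 1168, so each line sums to 1168/4 = 292.
The remaining cell in row 1 is (1,4) = 292 − 230 = 62.
From row 4, 292 − (84 + 78 + 60) gives (4,2) = 70.
From column 2, 292 − (68 + 74 + 70) gives (3,2) = 80.
Column 3: 76 + 66 + 78 + ? = 292, so (3,3) = 72.
Column 4 needs 292; the known cells sum to 204, so (2,4) = 88.
From row 2, 292 − (74 + 66 + 88) gives (2,1) = 64.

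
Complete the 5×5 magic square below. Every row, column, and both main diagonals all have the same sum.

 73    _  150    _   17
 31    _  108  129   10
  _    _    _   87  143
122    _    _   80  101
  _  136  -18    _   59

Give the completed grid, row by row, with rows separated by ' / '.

73 94 150 -4 17 / 31 52 108 129 10 / -11 45 66 87 143 / 122 3 24 80 101 / 115 136 -18 38 59

Column 5 is already complete: 17 + 10 + 143 + 101 + 59 = 330, so that is the magic constant.
Row 2: 31 + 108 + 129 + 10 + ? = 330, so (2,2) = 52.
Using main diagonal: 73 + 52 + 80 + 59 + ? → (3,3) = 330 − 264 = 66.
Column 3 must total 330; the given cells sum to 306, so (4,3) = 24.
Row 4 must total 330; the given cells sum to 327, so (4,2) = 3.
Using anti-diagonal: 17 + 129 + 66 + 3 + ? → (5,1) = 330 − 215 = 115.
The remaining cell in row 5 is (5,4) = 330 − 292 = 38.
Column 1 needs 330; the known cells sum to 341, so (3,1) = -11.
Column 4: 129 + 87 + 80 + 38 + ? = 330, so (1,4) = -4.
Row 1: 73 + 150 + (-4) + 17 + ? = 330, so (1,2) = 94.
Row 3: -11 + 66 + 87 + 143 + ? = 330, so (3,2) = 45.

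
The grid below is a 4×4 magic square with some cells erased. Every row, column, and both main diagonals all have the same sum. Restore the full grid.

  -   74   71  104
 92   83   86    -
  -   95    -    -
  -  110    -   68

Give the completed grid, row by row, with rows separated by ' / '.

113 74 71 104 / 92 83 86 101 / 80 95 98 89 / 77 110 107 68

Column 2 is already complete: 74 + 83 + 95 + 110 = 362, so that is the magic constant.
The remaining cell in row 1 is (1,1) = 362 − 249 = 113.
Row 2 needs 362; the known cells sum to 261, so (2,4) = 101.
Column 4: 104 + 101 + 68 + ? = 362, so (3,4) = 89.
Using main diagonal: 113 + 83 + 68 + ? → (3,3) = 362 − 264 = 98.
From anti-diagonal, 362 − (104 + 86 + 95) gives (4,1) = 77.
From row 3, 362 − (95 + 98 + 89) gives (3,1) = 80.
Row 4 needs 362; the known cells sum to 255, so (4,3) = 107.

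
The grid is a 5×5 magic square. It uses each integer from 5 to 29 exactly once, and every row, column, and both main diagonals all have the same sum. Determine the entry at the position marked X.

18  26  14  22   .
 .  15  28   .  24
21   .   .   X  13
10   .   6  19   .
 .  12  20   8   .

The entries are 5 through 29, which sum to 425, so each line sums to 425/5 = 85.
Row 1: 18 + 26 + 14 + 22 + ? = 85, so (1,5) = 5.
The remaining cell in column 3 is (3,3) = 85 − 68 = 17.
Main diagonal must total 85; the given cells sum to 69, so (5,5) = 16.
Row 5 must total 85; the given cells sum to 56, so (5,1) = 29.
Column 1 must total 85; the given cells sum to 78, so (2,1) = 7.
Using column 5: 5 + 24 + 13 + 16 + ? → (4,5) = 85 − 58 = 27.
From row 2, 85 − (7 + 15 + 28 + 24) gives (2,4) = 11.
Row 4: 10 + 6 + 19 + 27 + ? = 85, so (4,2) = 23.
Column 2 must total 85; the given cells sum to 76, so (3,2) = 9.
Column 4: 22 + 11 + 19 + 8 + ? = 85, so (3,4) = 25.

25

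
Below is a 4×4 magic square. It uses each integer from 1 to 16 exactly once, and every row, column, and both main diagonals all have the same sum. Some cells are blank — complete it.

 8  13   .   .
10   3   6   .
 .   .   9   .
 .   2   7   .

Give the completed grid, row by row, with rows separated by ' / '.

8 13 12 1 / 10 3 6 15 / 5 16 9 4 / 11 2 7 14

The entries are 1 through 16, which sum to 136, so each line sums to 136/4 = 34.
Row 2 must total 34; the given cells sum to 19, so (2,4) = 15.
Column 2 needs 34; the known cells sum to 18, so (3,2) = 16.
Column 3 needs 34; the known cells sum to 22, so (1,3) = 12.
Main diagonal: 8 + 3 + 9 + ? = 34, so (4,4) = 14.
Row 1 must total 34; the given cells sum to 33, so (1,4) = 1.
Row 4: 2 + 7 + 14 + ? = 34, so (4,1) = 11.
From column 1, 34 − (8 + 10 + 11) gives (3,1) = 5.
Using column 4: 1 + 15 + 14 + ? → (3,4) = 34 − 30 = 4.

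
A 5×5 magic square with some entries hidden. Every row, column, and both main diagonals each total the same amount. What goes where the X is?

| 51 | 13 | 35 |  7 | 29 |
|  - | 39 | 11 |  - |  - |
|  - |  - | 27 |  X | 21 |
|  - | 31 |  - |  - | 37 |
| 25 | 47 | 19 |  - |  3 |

49

Row 1 is complete and sums to 135; that is the magic constant.
Row 5: 25 + 47 + 19 + 3 + ? = 135, so (5,4) = 41.
From column 2, 135 − (13 + 39 + 31 + 47) gives (3,2) = 5.
Using column 3: 35 + 11 + 27 + 19 + ? → (4,3) = 135 − 92 = 43.
From column 5, 135 − (29 + 21 + 37 + 3) gives (2,5) = 45.
Main diagonal needs 135; the known cells sum to 120, so (4,4) = 15.
Using anti-diagonal: 29 + 27 + 31 + 25 + ? → (2,4) = 135 − 112 = 23.
The remaining cell in row 2 is (2,1) = 135 − 118 = 17.
Row 4 must total 135; the given cells sum to 126, so (4,1) = 9.
From column 1, 135 − (51 + 17 + 9 + 25) gives (3,1) = 33.
Using column 4: 7 + 23 + 15 + 41 + ? → (3,4) = 135 − 86 = 49.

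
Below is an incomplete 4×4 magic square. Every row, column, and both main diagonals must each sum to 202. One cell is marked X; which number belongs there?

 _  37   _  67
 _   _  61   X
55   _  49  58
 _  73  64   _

Row 3 needs 202; the known cells sum to 162, so (3,2) = 40.
The remaining cell in column 2 is (2,2) = 202 − 150 = 52.
The remaining cell in column 3 is (1,3) = 202 − 174 = 28.
Anti-diagonal: 67 + 61 + 40 + ? = 202, so (4,1) = 34.
Row 1: 37 + 28 + 67 + ? = 202, so (1,1) = 70.
The remaining cell in row 4 is (4,4) = 202 − 171 = 31.
The remaining cell in column 1 is (2,1) = 202 − 159 = 43.
The remaining cell in column 4 is (2,4) = 202 − 156 = 46.

46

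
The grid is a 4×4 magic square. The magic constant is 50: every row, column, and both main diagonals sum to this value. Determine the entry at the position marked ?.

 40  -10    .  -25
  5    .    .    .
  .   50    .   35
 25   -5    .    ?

Row 1 needs 50; the known cells sum to 5, so (1,3) = 45.
The remaining cell in column 1 is (3,1) = 50 − 70 = -20.
From column 2, 50 − (-10 + 50 + (-5)) gives (2,2) = 15.
Anti-diagonal: -25 + 50 + 25 + ? = 50, so (2,3) = 0.
From row 2, 50 − (5 + 15 + 0) gives (2,4) = 30.
Row 3 needs 50; the known cells sum to 65, so (3,3) = -15.
Using column 3: 45 + 0 + (-15) + ? → (4,3) = 50 − 30 = 20.
Using column 4: -25 + 30 + 35 + ? → (4,4) = 50 − 40 = 10.

10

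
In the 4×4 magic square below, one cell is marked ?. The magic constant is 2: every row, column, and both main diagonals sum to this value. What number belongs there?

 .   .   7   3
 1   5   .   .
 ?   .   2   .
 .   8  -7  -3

Row 4: 8 + (-7) + (-3) + ? = 2, so (4,1) = 4.
Column 3 needs 2; the known cells sum to 2, so (2,3) = 0.
The remaining cell in main diagonal is (1,1) = 2 − 4 = -2.
The remaining cell in anti-diagonal is (3,2) = 2 − 7 = -5.
Using row 1: -2 + 7 + 3 + ? → (1,2) = 2 − 8 = -6.
Using row 2: 1 + 5 + 0 + ? → (2,4) = 2 − 6 = -4.
Column 1: -2 + 1 + 4 + ? = 2, so (3,1) = -1.

-1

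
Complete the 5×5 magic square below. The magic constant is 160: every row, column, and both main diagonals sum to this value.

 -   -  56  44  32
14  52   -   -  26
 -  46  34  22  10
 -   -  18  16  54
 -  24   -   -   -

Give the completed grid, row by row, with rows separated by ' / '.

From row 3, 160 − (46 + 34 + 22 + 10) gives (3,1) = 48.
From column 5, 160 − (32 + 26 + 10 + 54) gives (5,5) = 38.
From main diagonal, 160 − (52 + 34 + 16 + 38) gives (1,1) = 20.
From row 1, 160 − (20 + 56 + 44 + 32) gives (1,2) = 8.
The remaining cell in column 2 is (4,2) = 160 − 130 = 30.
Using row 4: 30 + 18 + 16 + 54 + ? → (4,1) = 160 − 118 = 42.
From column 1, 160 − (20 + 14 + 48 + 42) gives (5,1) = 36.
Anti-diagonal: 32 + 34 + 30 + 36 + ? = 160, so (2,4) = 28.
Using row 2: 14 + 52 + 28 + 26 + ? → (2,3) = 160 − 120 = 40.
Column 3 needs 160; the known cells sum to 148, so (5,3) = 12.
Column 4: 44 + 28 + 22 + 16 + ? = 160, so (5,4) = 50.

20 8 56 44 32 / 14 52 40 28 26 / 48 46 34 22 10 / 42 30 18 16 54 / 36 24 12 50 38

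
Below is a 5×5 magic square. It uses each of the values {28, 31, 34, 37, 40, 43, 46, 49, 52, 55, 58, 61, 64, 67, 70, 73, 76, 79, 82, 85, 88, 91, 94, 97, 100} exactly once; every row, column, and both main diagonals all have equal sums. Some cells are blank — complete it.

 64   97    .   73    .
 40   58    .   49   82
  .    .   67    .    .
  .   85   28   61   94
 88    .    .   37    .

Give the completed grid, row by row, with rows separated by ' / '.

64 97 55 73 31 / 40 58 91 49 82 / 76 34 67 100 43 / 52 85 28 61 94 / 88 46 79 37 70

The 25 entries sum to 1600, so each line sums to 1600/5 = 320.
Row 2: 40 + 58 + 49 + 82 + ? = 320, so (2,3) = 91.
From row 4, 320 − (85 + 28 + 61 + 94) gives (4,1) = 52.
Column 1: 64 + 40 + 52 + 88 + ? = 320, so (3,1) = 76.
Column 4 must total 320; the given cells sum to 220, so (3,4) = 100.
Main diagonal must total 320; the given cells sum to 250, so (5,5) = 70.
Anti-diagonal needs 320; the known cells sum to 289, so (1,5) = 31.
Row 1 must total 320; the given cells sum to 265, so (1,3) = 55.
Column 3: 55 + 91 + 67 + 28 + ? = 320, so (5,3) = 79.
From column 5, 320 − (31 + 82 + 94 + 70) gives (3,5) = 43.
Row 3 needs 320; the known cells sum to 286, so (3,2) = 34.
The remaining cell in row 5 is (5,2) = 320 − 274 = 46.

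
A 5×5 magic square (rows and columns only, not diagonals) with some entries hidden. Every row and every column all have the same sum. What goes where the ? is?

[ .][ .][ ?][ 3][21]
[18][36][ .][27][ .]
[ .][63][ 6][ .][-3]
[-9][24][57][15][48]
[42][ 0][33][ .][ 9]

Row 4 is complete and sums to 135; that is the magic constant.
Row 5 must total 135; the given cells sum to 84, so (5,4) = 51.
From column 2, 135 − (36 + 63 + 24 + 0) gives (1,2) = 12.
The remaining cell in column 4 is (3,4) = 135 − 96 = 39.
Using column 5: 21 + (-3) + 48 + 9 + ? → (2,5) = 135 − 75 = 60.
Row 2 must total 135; the given cells sum to 141, so (2,3) = -6.
The remaining cell in row 3 is (3,1) = 135 − 105 = 30.
The remaining cell in column 1 is (1,1) = 135 − 81 = 54.
Using column 3: -6 + 6 + 57 + 33 + ? → (1,3) = 135 − 90 = 45.

45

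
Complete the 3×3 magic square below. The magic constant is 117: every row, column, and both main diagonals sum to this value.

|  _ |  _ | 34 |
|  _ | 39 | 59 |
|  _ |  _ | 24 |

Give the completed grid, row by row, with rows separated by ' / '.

54 29 34 / 19 39 59 / 44 49 24

Row 2: 39 + 59 + ? = 117, so (2,1) = 19.
Main diagonal: 39 + 24 + ? = 117, so (1,1) = 54.
The remaining cell in anti-diagonal is (3,1) = 117 − 73 = 44.
Row 1 needs 117; the known cells sum to 88, so (1,2) = 29.
From row 3, 117 − (44 + 24) gives (3,2) = 49.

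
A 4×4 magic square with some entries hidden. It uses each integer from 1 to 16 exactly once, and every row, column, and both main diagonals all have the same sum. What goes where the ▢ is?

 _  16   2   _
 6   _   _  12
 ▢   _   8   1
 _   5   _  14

15

The entries are 1 through 16, which sum to 136, so each line sums to 136/4 = 34.
From column 4, 34 − (12 + 1 + 14) gives (1,4) = 7.
Using row 1: 16 + 2 + 7 + ? → (1,1) = 34 − 25 = 9.
Main diagonal needs 34; the known cells sum to 31, so (2,2) = 3.
From row 2, 34 − (6 + 3 + 12) gives (2,3) = 13.
From column 2, 34 − (16 + 3 + 5) gives (3,2) = 10.
Column 3 needs 34; the known cells sum to 23, so (4,3) = 11.
From anti-diagonal, 34 − (7 + 13 + 10) gives (4,1) = 4.
Row 3 needs 34; the known cells sum to 19, so (3,1) = 15.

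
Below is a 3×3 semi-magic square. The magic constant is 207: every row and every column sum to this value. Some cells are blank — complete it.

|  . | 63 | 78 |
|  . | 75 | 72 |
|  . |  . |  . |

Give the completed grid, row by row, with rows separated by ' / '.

Row 1: 63 + 78 + ? = 207, so (1,1) = 66.
Row 2 must total 207; the given cells sum to 147, so (2,1) = 60.
Column 1: 66 + 60 + ? = 207, so (3,1) = 81.
The remaining cell in column 2 is (3,2) = 207 − 138 = 69.
Column 3 must total 207; the given cells sum to 150, so (3,3) = 57.

66 63 78 / 60 75 72 / 81 69 57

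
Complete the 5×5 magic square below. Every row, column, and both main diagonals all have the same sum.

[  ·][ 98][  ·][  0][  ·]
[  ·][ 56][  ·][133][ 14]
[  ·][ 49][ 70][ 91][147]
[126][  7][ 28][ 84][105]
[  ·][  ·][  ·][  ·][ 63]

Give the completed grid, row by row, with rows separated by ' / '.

77 98 154 0 21 / 35 56 112 133 14 / -7 49 70 91 147 / 126 7 28 84 105 / 119 140 -14 42 63

Row 4 is already complete: 126 + 7 + 28 + 84 + 105 = 350, so that is the magic constant.
Row 3 must total 350; the given cells sum to 357, so (3,1) = -7.
Column 2: 98 + 56 + 49 + 7 + ? = 350, so (5,2) = 140.
Column 4: 0 + 133 + 91 + 84 + ? = 350, so (5,4) = 42.
Using column 5: 14 + 147 + 105 + 63 + ? → (1,5) = 350 − 329 = 21.
From main diagonal, 350 − (56 + 70 + 84 + 63) gives (1,1) = 77.
Anti-diagonal: 21 + 133 + 70 + 7 + ? = 350, so (5,1) = 119.
The remaining cell in row 1 is (1,3) = 350 − 196 = 154.
Using row 5: 119 + 140 + 42 + 63 + ? → (5,3) = 350 − 364 = -14.
Column 1 must total 350; the given cells sum to 315, so (2,1) = 35.
The remaining cell in column 3 is (2,3) = 350 − 238 = 112.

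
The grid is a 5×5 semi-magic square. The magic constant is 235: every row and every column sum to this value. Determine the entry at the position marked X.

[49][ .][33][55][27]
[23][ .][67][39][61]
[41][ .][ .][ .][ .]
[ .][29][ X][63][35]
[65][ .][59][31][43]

From row 1, 235 − (49 + 33 + 55 + 27) gives (1,2) = 71.
Row 2 needs 235; the known cells sum to 190, so (2,2) = 45.
Using row 5: 65 + 59 + 31 + 43 + ? → (5,2) = 235 − 198 = 37.
Column 1 needs 235; the known cells sum to 178, so (4,1) = 57.
Using column 2: 71 + 45 + 29 + 37 + ? → (3,2) = 235 − 182 = 53.
From column 4, 235 − (55 + 39 + 63 + 31) gives (3,4) = 47.
Using column 5: 27 + 61 + 35 + 43 + ? → (3,5) = 235 − 166 = 69.
Row 3 needs 235; the known cells sum to 210, so (3,3) = 25.
Row 4 must total 235; the given cells sum to 184, so (4,3) = 51.

51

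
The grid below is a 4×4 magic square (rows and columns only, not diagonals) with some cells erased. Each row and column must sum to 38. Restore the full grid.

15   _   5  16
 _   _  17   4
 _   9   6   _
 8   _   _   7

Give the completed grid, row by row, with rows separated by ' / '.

Row 1 needs 38; the known cells sum to 36, so (1,2) = 2.
From column 3, 38 − (5 + 17 + 6) gives (4,3) = 10.
Column 4 needs 38; the known cells sum to 27, so (3,4) = 11.
Row 3 must total 38; the given cells sum to 26, so (3,1) = 12.
Row 4: 8 + 10 + 7 + ? = 38, so (4,2) = 13.
The remaining cell in column 1 is (2,1) = 38 − 35 = 3.
The remaining cell in column 2 is (2,2) = 38 − 24 = 14.

15 2 5 16 / 3 14 17 4 / 12 9 6 11 / 8 13 10 7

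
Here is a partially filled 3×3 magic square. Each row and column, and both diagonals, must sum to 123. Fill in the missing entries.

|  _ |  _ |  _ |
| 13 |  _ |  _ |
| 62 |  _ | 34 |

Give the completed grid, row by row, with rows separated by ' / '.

48 55 20 / 13 41 69 / 62 27 34

Row 3: 62 + 34 + ? = 123, so (3,2) = 27.
From column 1, 123 − (13 + 62) gives (1,1) = 48.
The remaining cell in main diagonal is (2,2) = 123 − 82 = 41.
Anti-diagonal: 41 + 62 + ? = 123, so (1,3) = 20.
Using row 1: 48 + 20 + ? → (1,2) = 123 − 68 = 55.
The remaining cell in row 2 is (2,3) = 123 − 54 = 69.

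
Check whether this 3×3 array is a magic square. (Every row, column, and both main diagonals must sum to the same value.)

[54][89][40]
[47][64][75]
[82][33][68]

No — anti-diagonal sums to 186 but column 3 sums to 183.

Row 1: 54 + 89 + 40 = 183.
Row 2: 47 + 64 + 75 = 186.
Row 3: 82 + 33 + 68 = 183.
Column 1: 54 + 47 + 82 = 183.
Column 2: 89 + 64 + 33 = 186.
Column 3: 40 + 75 + 68 = 183.
Main diagonal: 54 + 64 + 68 = 186.
Anti-diagonal: 40 + 64 + 82 = 186.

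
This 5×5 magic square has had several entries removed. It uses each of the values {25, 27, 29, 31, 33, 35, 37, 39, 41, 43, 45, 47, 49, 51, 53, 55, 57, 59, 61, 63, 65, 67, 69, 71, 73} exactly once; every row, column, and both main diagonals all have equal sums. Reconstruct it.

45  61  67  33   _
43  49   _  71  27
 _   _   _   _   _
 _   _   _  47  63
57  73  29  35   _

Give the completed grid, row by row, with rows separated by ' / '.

45 61 67 33 39 / 43 49 55 71 27 / 31 37 53 59 65 / 69 25 41 47 63 / 57 73 29 35 51

The 25 entries sum to 1225, so each line sums to 1225/5 = 245.
Using row 1: 45 + 61 + 67 + 33 + ? → (1,5) = 245 − 206 = 39.
From row 2, 245 − (43 + 49 + 71 + 27) gives (2,3) = 55.
The remaining cell in row 5 is (5,5) = 245 − 194 = 51.
The remaining cell in column 4 is (3,4) = 245 − 186 = 59.
Column 5 must total 245; the given cells sum to 180, so (3,5) = 65.
Using main diagonal: 45 + 49 + 47 + 51 + ? → (3,3) = 245 − 192 = 53.
The remaining cell in anti-diagonal is (4,2) = 245 − 220 = 25.
From column 2, 245 − (61 + 49 + 25 + 73) gives (3,2) = 37.
Using column 3: 67 + 55 + 53 + 29 + ? → (4,3) = 245 − 204 = 41.
Using row 3: 37 + 53 + 59 + 65 + ? → (3,1) = 245 − 214 = 31.
The remaining cell in row 4 is (4,1) = 245 − 176 = 69.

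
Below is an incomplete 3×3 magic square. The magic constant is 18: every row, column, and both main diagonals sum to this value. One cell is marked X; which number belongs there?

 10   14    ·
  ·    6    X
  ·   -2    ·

22

The remaining cell in row 1 is (1,3) = 18 − 24 = -6.
The remaining cell in main diagonal is (3,3) = 18 − 16 = 2.
The remaining cell in anti-diagonal is (3,1) = 18 − 0 = 18.
Column 1: 10 + 18 + ? = 18, so (2,1) = -10.
The remaining cell in column 3 is (2,3) = 18 − (-4) = 22.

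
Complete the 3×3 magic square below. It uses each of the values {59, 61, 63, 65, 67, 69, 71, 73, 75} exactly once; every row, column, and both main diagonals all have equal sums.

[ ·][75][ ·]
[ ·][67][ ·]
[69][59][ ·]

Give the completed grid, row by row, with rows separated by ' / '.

61 75 65 / 71 67 63 / 69 59 73

The 9 entries sum to 603, so each line sums to 603/3 = 201.
Row 3 needs 201; the known cells sum to 128, so (3,3) = 73.
The remaining cell in main diagonal is (1,1) = 201 − 140 = 61.
The remaining cell in anti-diagonal is (1,3) = 201 − 136 = 65.
From column 1, 201 − (61 + 69) gives (2,1) = 71.
Column 3 must total 201; the given cells sum to 138, so (2,3) = 63.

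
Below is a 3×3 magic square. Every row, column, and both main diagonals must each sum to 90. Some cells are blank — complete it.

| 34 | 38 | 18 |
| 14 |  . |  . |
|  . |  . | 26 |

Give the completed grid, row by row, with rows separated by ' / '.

Column 1 needs 90; the known cells sum to 48, so (3,1) = 42.
The remaining cell in column 3 is (2,3) = 90 − 44 = 46.
Main diagonal needs 90; the known cells sum to 60, so (2,2) = 30.
The remaining cell in row 3 is (3,2) = 90 − 68 = 22.

34 38 18 / 14 30 46 / 42 22 26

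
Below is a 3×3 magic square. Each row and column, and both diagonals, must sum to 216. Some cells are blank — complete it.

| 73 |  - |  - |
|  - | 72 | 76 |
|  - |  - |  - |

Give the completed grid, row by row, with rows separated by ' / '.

73 74 69 / 68 72 76 / 75 70 71

The remaining cell in row 2 is (2,1) = 216 − 148 = 68.
Using column 1: 73 + 68 + ? → (3,1) = 216 − 141 = 75.
The remaining cell in main diagonal is (3,3) = 216 − 145 = 71.
Using anti-diagonal: 72 + 75 + ? → (1,3) = 216 − 147 = 69.
The remaining cell in row 1 is (1,2) = 216 − 142 = 74.
Row 3 needs 216; the known cells sum to 146, so (3,2) = 70.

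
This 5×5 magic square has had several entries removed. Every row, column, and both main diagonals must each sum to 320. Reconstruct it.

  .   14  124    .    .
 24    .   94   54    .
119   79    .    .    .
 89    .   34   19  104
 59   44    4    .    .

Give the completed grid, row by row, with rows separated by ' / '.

29 14 124 84 69 / 24 109 94 54 39 / 119 79 64 49 9 / 89 74 34 19 104 / 59 44 4 114 99

Row 4: 89 + 34 + 19 + 104 + ? = 320, so (4,2) = 74.
Column 1 needs 320; the known cells sum to 291, so (1,1) = 29.
Using column 2: 14 + 79 + 74 + 44 + ? → (2,2) = 320 − 211 = 109.
Column 3 needs 320; the known cells sum to 256, so (3,3) = 64.
Main diagonal needs 320; the known cells sum to 221, so (5,5) = 99.
Anti-diagonal: 54 + 64 + 74 + 59 + ? = 320, so (1,5) = 69.
Row 1: 29 + 14 + 124 + 69 + ? = 320, so (1,4) = 84.
From row 2, 320 − (24 + 109 + 94 + 54) gives (2,5) = 39.
Row 5: 59 + 44 + 4 + 99 + ? = 320, so (5,4) = 114.
The remaining cell in column 4 is (3,4) = 320 − 271 = 49.
Column 5: 69 + 39 + 104 + 99 + ? = 320, so (3,5) = 9.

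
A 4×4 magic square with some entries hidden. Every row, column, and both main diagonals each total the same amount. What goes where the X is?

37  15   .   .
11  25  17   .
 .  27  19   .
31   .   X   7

Main diagonal is complete and sums to 88; that is the magic constant.
From row 2, 88 − (11 + 25 + 17) gives (2,4) = 35.
Using column 1: 37 + 11 + 31 + ? → (3,1) = 88 − 79 = 9.
Column 2 needs 88; the known cells sum to 67, so (4,2) = 21.
Anti-diagonal must total 88; the given cells sum to 75, so (1,4) = 13.
The remaining cell in row 1 is (1,3) = 88 − 65 = 23.
Row 3 must total 88; the given cells sum to 55, so (3,4) = 33.
Row 4: 31 + 21 + 7 + ? = 88, so (4,3) = 29.

29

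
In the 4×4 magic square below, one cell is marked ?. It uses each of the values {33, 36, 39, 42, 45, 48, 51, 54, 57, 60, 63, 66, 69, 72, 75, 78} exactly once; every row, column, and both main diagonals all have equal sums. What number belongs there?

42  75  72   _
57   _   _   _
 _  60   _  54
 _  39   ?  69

36

The 16 entries sum to 888, so each line sums to 888/4 = 222.
Using row 1: 42 + 75 + 72 + ? → (1,4) = 222 − 189 = 33.
From column 2, 222 − (75 + 60 + 39) gives (2,2) = 48.
From column 4, 222 − (33 + 54 + 69) gives (2,4) = 66.
Main diagonal must total 222; the given cells sum to 159, so (3,3) = 63.
Row 2: 57 + 48 + 66 + ? = 222, so (2,3) = 51.
Row 3: 60 + 63 + 54 + ? = 222, so (3,1) = 45.
From column 1, 222 − (42 + 57 + 45) gives (4,1) = 78.
Column 3 must total 222; the given cells sum to 186, so (4,3) = 36.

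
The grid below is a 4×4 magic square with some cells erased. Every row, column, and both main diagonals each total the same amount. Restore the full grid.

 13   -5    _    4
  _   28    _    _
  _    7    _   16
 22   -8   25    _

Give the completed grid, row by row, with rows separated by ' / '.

Column 2 is already complete: -5 + 28 + 7 + -8 = 22, so that is the magic constant.
From row 1, 22 − (13 + (-5) + 4) gives (1,3) = 10.
The remaining cell in row 4 is (4,4) = 22 − 39 = -17.
From column 4, 22 − (4 + 16 + (-17)) gives (2,4) = 19.
Main diagonal: 13 + 28 + (-17) + ? = 22, so (3,3) = -2.
From anti-diagonal, 22 − (4 + 7 + 22) gives (2,3) = -11.
Row 2: 28 + (-11) + 19 + ? = 22, so (2,1) = -14.
Row 3 needs 22; the known cells sum to 21, so (3,1) = 1.

13 -5 10 4 / -14 28 -11 19 / 1 7 -2 16 / 22 -8 25 -17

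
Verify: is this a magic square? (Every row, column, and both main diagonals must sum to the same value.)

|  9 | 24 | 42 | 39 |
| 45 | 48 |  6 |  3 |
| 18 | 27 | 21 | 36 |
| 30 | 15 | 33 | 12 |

Row 1: 9 + 24 + 42 + 39 = 114.
Row 2: 45 + 48 + 6 + 3 = 102.
Row 3: 18 + 27 + 21 + 36 = 102.
Row 4: 30 + 15 + 33 + 12 = 90.
Column 1: 9 + 45 + 18 + 30 = 102.
Column 2: 24 + 48 + 27 + 15 = 114.
Column 3: 42 + 6 + 21 + 33 = 102.
Column 4: 39 + 3 + 36 + 12 = 90.
Main diagonal: 9 + 48 + 21 + 12 = 90.
Anti-diagonal: 39 + 6 + 27 + 30 = 102.

No — row 4 sums to 90 but row 2 sums to 102.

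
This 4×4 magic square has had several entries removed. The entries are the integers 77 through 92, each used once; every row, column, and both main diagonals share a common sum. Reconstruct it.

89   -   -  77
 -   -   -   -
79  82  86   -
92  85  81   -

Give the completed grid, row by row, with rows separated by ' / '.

89 88 84 77 / 78 83 87 90 / 79 82 86 91 / 92 85 81 80

The entries are 77 through 92, which sum to 1352, so each line sums to 1352/4 = 338.
Using row 3: 79 + 82 + 86 + ? → (3,4) = 338 − 247 = 91.
From row 4, 338 − (92 + 85 + 81) gives (4,4) = 80.
From column 1, 338 − (89 + 79 + 92) gives (2,1) = 78.
Column 4 must total 338; the given cells sum to 248, so (2,4) = 90.
From main diagonal, 338 − (89 + 86 + 80) gives (2,2) = 83.
Anti-diagonal must total 338; the given cells sum to 251, so (2,3) = 87.
The remaining cell in column 2 is (1,2) = 338 − 250 = 88.
From column 3, 338 − (87 + 86 + 81) gives (1,3) = 84.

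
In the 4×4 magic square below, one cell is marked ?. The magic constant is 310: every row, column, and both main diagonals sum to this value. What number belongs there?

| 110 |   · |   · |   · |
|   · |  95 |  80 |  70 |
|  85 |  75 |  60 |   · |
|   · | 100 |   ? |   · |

115

Row 2 must total 310; the given cells sum to 245, so (2,1) = 65.
From row 3, 310 − (85 + 75 + 60) gives (3,4) = 90.
The remaining cell in column 1 is (4,1) = 310 − 260 = 50.
Column 2 needs 310; the known cells sum to 270, so (1,2) = 40.
Main diagonal must total 310; the given cells sum to 265, so (4,4) = 45.
From anti-diagonal, 310 − (80 + 75 + 50) gives (1,4) = 105.
Row 1: 110 + 40 + 105 + ? = 310, so (1,3) = 55.
Using row 4: 50 + 100 + 45 + ? → (4,3) = 310 − 195 = 115.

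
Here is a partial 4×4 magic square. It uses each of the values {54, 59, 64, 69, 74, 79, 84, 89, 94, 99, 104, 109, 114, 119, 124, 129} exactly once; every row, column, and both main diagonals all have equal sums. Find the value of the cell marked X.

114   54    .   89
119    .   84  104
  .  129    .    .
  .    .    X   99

79

The 16 entries sum to 1464, so each line sums to 1464/4 = 366.
From row 1, 366 − (114 + 54 + 89) gives (1,3) = 109.
From row 2, 366 − (119 + 84 + 104) gives (2,2) = 59.
From column 2, 366 − (54 + 59 + 129) gives (4,2) = 124.
Column 4: 89 + 104 + 99 + ? = 366, so (3,4) = 74.
Main diagonal: 114 + 59 + 99 + ? = 366, so (3,3) = 94.
Anti-diagonal must total 366; the given cells sum to 302, so (4,1) = 64.
From row 3, 366 − (129 + 94 + 74) gives (3,1) = 69.
Using row 4: 64 + 124 + 99 + ? → (4,3) = 366 − 287 = 79.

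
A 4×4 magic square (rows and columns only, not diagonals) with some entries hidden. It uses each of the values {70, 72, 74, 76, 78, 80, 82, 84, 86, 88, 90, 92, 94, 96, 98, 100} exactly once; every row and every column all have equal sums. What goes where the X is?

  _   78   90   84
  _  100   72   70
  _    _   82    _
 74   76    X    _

96

The 16 entries sum to 1360, so each line sums to 1360/4 = 340.
The remaining cell in row 1 is (1,1) = 340 − 252 = 88.
From row 2, 340 − (100 + 72 + 70) gives (2,1) = 98.
Using column 1: 88 + 98 + 74 + ? → (3,1) = 340 − 260 = 80.
Column 2 must total 340; the given cells sum to 254, so (3,2) = 86.
The remaining cell in column 3 is (4,3) = 340 − 244 = 96.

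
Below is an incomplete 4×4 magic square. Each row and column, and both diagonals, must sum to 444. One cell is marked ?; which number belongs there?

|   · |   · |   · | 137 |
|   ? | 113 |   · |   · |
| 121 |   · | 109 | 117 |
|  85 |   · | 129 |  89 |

105

Row 3: 121 + 109 + 117 + ? = 444, so (3,2) = 97.
Using row 4: 85 + 129 + 89 + ? → (4,2) = 444 − 303 = 141.
Column 2 must total 444; the given cells sum to 351, so (1,2) = 93.
The remaining cell in column 4 is (2,4) = 444 − 343 = 101.
Main diagonal needs 444; the known cells sum to 311, so (1,1) = 133.
The remaining cell in anti-diagonal is (2,3) = 444 − 319 = 125.
Using row 1: 133 + 93 + 137 + ? → (1,3) = 444 − 363 = 81.
Using row 2: 113 + 125 + 101 + ? → (2,1) = 444 − 339 = 105.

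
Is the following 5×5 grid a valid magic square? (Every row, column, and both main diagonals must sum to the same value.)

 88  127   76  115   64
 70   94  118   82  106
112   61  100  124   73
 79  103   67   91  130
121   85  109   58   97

Row 1: 88 + 127 + 76 + 115 + 64 = 470.
Row 2: 70 + 94 + 118 + 82 + 106 = 470.
Row 3: 112 + 61 + 100 + 124 + 73 = 470.
Row 4: 79 + 103 + 67 + 91 + 130 = 470.
Row 5: 121 + 85 + 109 + 58 + 97 = 470.
Column 1: 88 + 70 + 112 + 79 + 121 = 470.
Column 2: 127 + 94 + 61 + 103 + 85 = 470.
Column 3: 76 + 118 + 100 + 67 + 109 = 470.
Column 4: 115 + 82 + 124 + 91 + 58 = 470.
Column 5: 64 + 106 + 73 + 130 + 97 = 470.
Main diagonal: 88 + 94 + 100 + 91 + 97 = 470.
Anti-diagonal: 64 + 82 + 100 + 103 + 121 = 470.
All lines sum to 470.

Yes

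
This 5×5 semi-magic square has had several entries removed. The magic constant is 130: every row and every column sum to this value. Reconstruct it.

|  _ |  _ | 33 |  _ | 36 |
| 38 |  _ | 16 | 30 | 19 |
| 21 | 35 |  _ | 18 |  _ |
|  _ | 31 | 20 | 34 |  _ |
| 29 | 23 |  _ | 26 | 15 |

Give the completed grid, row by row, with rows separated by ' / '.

25 14 33 22 36 / 38 27 16 30 19 / 21 35 24 18 32 / 17 31 20 34 28 / 29 23 37 26 15

Row 2: 38 + 16 + 30 + 19 + ? = 130, so (2,2) = 27.
Row 5 must total 130; the given cells sum to 93, so (5,3) = 37.
Column 2: 27 + 35 + 31 + 23 + ? = 130, so (1,2) = 14.
Column 3: 33 + 16 + 20 + 37 + ? = 130, so (3,3) = 24.
Column 4: 30 + 18 + 34 + 26 + ? = 130, so (1,4) = 22.
Row 1 needs 130; the known cells sum to 105, so (1,1) = 25.
From row 3, 130 − (21 + 35 + 24 + 18) gives (3,5) = 32.
From column 1, 130 − (25 + 38 + 21 + 29) gives (4,1) = 17.
Column 5: 36 + 19 + 32 + 15 + ? = 130, so (4,5) = 28.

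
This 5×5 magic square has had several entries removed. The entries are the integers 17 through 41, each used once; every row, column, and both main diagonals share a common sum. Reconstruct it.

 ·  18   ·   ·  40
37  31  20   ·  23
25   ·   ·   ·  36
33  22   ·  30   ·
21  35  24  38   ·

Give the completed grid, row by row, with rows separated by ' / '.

29 18 32 26 40 / 37 31 20 34 23 / 25 39 28 17 36 / 33 22 41 30 19 / 21 35 24 38 27

The entries are 17 through 41, which sum to 725, so each line sums to 725/5 = 145.
Row 2: 37 + 31 + 20 + 23 + ? = 145, so (2,4) = 34.
Row 5 must total 145; the given cells sum to 118, so (5,5) = 27.
Column 1 must total 145; the given cells sum to 116, so (1,1) = 29.
The remaining cell in column 2 is (3,2) = 145 − 106 = 39.
Column 5: 40 + 23 + 36 + 27 + ? = 145, so (4,5) = 19.
Main diagonal must total 145; the given cells sum to 117, so (3,3) = 28.
Row 3 must total 145; the given cells sum to 128, so (3,4) = 17.
Row 4: 33 + 22 + 30 + 19 + ? = 145, so (4,3) = 41.
The remaining cell in column 3 is (1,3) = 145 − 113 = 32.
Column 4: 34 + 17 + 30 + 38 + ? = 145, so (1,4) = 26.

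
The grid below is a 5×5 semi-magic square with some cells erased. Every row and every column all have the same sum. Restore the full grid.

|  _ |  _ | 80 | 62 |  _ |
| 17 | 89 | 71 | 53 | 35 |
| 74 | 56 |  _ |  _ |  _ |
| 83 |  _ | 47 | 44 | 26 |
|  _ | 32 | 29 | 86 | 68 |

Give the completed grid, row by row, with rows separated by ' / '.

Row 2 is already complete: 17 + 89 + 71 + 53 + 35 = 265, so that is the magic constant.
Row 4 must total 265; the given cells sum to 200, so (4,2) = 65.
Using row 5: 32 + 29 + 86 + 68 + ? → (5,1) = 265 − 215 = 50.
Column 1: 17 + 74 + 83 + 50 + ? = 265, so (1,1) = 41.
Column 2: 89 + 56 + 65 + 32 + ? = 265, so (1,2) = 23.
Column 3: 80 + 71 + 47 + 29 + ? = 265, so (3,3) = 38.
Using column 4: 62 + 53 + 44 + 86 + ? → (3,4) = 265 − 245 = 20.
Row 1 must total 265; the given cells sum to 206, so (1,5) = 59.
Using row 3: 74 + 56 + 38 + 20 + ? → (3,5) = 265 − 188 = 77.

41 23 80 62 59 / 17 89 71 53 35 / 74 56 38 20 77 / 83 65 47 44 26 / 50 32 29 86 68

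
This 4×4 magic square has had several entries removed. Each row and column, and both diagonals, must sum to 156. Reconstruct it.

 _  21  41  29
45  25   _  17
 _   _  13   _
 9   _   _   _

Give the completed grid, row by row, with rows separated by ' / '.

The remaining cell in row 1 is (1,1) = 156 − 91 = 65.
From row 2, 156 − (45 + 25 + 17) gives (2,3) = 69.
Column 1 must total 156; the given cells sum to 119, so (3,1) = 37.
Column 3: 41 + 69 + 13 + ? = 156, so (4,3) = 33.
From main diagonal, 156 − (65 + 25 + 13) gives (4,4) = 53.
The remaining cell in anti-diagonal is (3,2) = 156 − 107 = 49.
Row 3: 37 + 49 + 13 + ? = 156, so (3,4) = 57.
Row 4: 9 + 33 + 53 + ? = 156, so (4,2) = 61.

65 21 41 29 / 45 25 69 17 / 37 49 13 57 / 9 61 33 53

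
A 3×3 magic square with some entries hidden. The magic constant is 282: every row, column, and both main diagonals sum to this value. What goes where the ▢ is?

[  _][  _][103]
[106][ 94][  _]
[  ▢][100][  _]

85

Row 2 needs 282; the known cells sum to 200, so (2,3) = 82.
Column 2 needs 282; the known cells sum to 194, so (1,2) = 88.
Using column 3: 103 + 82 + ? → (3,3) = 282 − 185 = 97.
Main diagonal: 94 + 97 + ? = 282, so (1,1) = 91.
Anti-diagonal must total 282; the given cells sum to 197, so (3,1) = 85.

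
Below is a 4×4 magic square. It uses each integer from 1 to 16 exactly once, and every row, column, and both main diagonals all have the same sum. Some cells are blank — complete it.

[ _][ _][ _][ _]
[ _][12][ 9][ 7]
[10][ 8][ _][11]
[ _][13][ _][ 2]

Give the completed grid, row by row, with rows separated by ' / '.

The entries are 1 through 16, which sum to 136, so each line sums to 136/4 = 34.
Using row 2: 12 + 9 + 7 + ? → (2,1) = 34 − 28 = 6.
From row 3, 34 − (10 + 8 + 11) gives (3,3) = 5.
The remaining cell in column 2 is (1,2) = 34 − 33 = 1.
Column 4 must total 34; the given cells sum to 20, so (1,4) = 14.
Main diagonal: 12 + 5 + 2 + ? = 34, so (1,1) = 15.
Anti-diagonal needs 34; the known cells sum to 31, so (4,1) = 3.
Row 1 needs 34; the known cells sum to 30, so (1,3) = 4.
From row 4, 34 − (3 + 13 + 2) gives (4,3) = 16.

15 1 4 14 / 6 12 9 7 / 10 8 5 11 / 3 13 16 2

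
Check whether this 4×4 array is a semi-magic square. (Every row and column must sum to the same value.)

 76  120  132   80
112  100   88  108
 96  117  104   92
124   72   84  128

No — column 2 sums to 409 but column 3 sums to 408.

Row 1: 76 + 120 + 132 + 80 = 408.
Row 2: 112 + 100 + 88 + 108 = 408.
Row 3: 96 + 117 + 104 + 92 = 409.
Row 4: 124 + 72 + 84 + 128 = 408.
Column 1: 76 + 112 + 96 + 124 = 408.
Column 2: 120 + 100 + 117 + 72 = 409.
Column 3: 132 + 88 + 104 + 84 = 408.
Column 4: 80 + 108 + 92 + 128 = 408.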